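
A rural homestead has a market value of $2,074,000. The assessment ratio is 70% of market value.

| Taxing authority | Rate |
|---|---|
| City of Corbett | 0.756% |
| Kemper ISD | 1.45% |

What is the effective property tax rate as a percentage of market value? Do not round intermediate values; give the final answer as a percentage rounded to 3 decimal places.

1.544%

Assessed value = $2,074,000 × 0.7 = $1,451,800
City of Corbett: $1,451,800 × 0.00756 = $10,975.608
Kemper ISD: $1,451,800 × 0.0145 = $21,051.1
Total tax = $32,026.708
Effective rate = $32,026.708 ÷ $2,074,000 = 1.544% of market value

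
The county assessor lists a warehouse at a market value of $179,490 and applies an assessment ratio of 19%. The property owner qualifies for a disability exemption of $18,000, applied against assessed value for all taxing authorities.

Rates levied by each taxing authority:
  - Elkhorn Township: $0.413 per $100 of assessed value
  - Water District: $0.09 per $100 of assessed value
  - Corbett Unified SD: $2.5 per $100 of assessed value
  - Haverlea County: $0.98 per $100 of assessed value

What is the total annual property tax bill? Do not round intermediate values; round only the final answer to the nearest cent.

$641.39

Assessed value = $179,490 × 0.19 = $34,103.1
Taxable value = $34,103.1 − $18,000 = $16,103.1
Elkhorn Township: $16,103.1 × 0.00413 = $66.505803
Water District: $16,103.1 × 0.0009 = $14.49279
Corbett Unified SD: $16,103.1 × 0.025 = $402.5775
Haverlea County: $16,103.1 × 0.0098 = $157.81038
Total = $66.505803 + $14.49279 + $402.5775 + $157.81038 = $641.386473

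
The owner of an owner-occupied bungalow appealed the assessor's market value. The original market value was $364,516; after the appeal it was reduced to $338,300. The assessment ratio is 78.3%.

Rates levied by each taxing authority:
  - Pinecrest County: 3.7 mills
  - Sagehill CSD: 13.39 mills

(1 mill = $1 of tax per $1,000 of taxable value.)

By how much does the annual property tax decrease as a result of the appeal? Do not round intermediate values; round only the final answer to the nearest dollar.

$351

Old assessed value = $364,516 × 0.783 = $285,416.028
New assessed value = $338,300 × 0.783 = $264,888.9
Combined rate = 0.0037 + 0.01339 = 0.01709
Old tax = $285,416.028 × 0.01709 = $4,877.75991852
New tax = $264,888.9 × 0.01709 = $4,526.951301
Reduction = $4,877.75991852 − $4,526.951301 = $350.80861752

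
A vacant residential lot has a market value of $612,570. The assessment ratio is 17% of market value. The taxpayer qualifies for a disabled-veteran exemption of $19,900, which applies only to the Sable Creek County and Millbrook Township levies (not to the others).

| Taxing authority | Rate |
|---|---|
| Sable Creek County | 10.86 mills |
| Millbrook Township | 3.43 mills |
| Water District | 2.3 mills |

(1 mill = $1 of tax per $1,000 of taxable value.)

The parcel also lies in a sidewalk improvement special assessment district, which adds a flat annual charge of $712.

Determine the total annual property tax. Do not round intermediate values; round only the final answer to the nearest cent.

$2,155.26

Assessed value = $612,570 × 0.17 = $104,136.9
Sable Creek County: ($104,136.9 − $19,900) × 0.01086 = $84,236.9 × 0.01086 = $914.812734
Millbrook Township: ($104,136.9 − $19,900) × 0.00343 = $84,236.9 × 0.00343 = $288.932567
Water District: $104,136.9 × 0.0023 = $239.51487
Levies subtotal = $1,443.260171
Total = $1,443.260171 + $712 = $2,155.260171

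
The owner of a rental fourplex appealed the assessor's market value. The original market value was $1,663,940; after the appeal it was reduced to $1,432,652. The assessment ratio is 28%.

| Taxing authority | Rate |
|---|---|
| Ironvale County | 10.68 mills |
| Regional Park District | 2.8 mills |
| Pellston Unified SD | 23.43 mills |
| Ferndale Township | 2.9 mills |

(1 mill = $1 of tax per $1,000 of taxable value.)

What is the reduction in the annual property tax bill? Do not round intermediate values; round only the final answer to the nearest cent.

Old assessed value = $1,663,940 × 0.28 = $465,903.2
New assessed value = $1,432,652 × 0.28 = $401,142.56
Combined rate = 0.01068 + 0.0028 + 0.02343 + 0.0029 = 0.03981
Old tax = $465,903.2 × 0.03981 = $18,547.606392
New tax = $401,142.56 × 0.03981 = $15,969.4853136
Reduction = $18,547.606392 − $15,969.4853136 = $2,578.1210784

$2,578.12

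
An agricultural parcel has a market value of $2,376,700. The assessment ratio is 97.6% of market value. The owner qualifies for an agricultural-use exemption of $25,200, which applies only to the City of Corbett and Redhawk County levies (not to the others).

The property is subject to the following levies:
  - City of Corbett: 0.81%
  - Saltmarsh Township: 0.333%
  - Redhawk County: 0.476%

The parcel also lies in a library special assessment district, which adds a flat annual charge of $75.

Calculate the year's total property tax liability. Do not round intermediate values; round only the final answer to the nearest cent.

$37,306.21

Assessed value = $2,376,700 × 0.976 = $2,319,659.2
City of Corbett: ($2,319,659.2 − $25,200) × 0.0081 = $2,294,459.2 × 0.0081 = $18,585.11952
Saltmarsh Township: $2,319,659.2 × 0.00333 = $7,724.465136
Redhawk County: ($2,319,659.2 − $25,200) × 0.00476 = $2,294,459.2 × 0.00476 = $10,921.625792
Levies subtotal = $37,231.210448
Total = $37,231.210448 + $75 = $37,306.210448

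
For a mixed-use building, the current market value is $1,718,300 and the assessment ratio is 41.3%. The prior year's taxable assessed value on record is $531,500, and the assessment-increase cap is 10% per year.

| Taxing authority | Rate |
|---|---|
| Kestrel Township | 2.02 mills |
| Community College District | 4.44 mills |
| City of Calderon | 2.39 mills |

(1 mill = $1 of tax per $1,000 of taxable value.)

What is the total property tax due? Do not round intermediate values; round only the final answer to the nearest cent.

$5,174.15

Uncapped assessed value = $1,718,300 × 0.413 = $709,657.9
Cap limit = $531,500 × 1.1 = $584,650
Taxable assessed value = min($709,657.9, $584,650) = $584,650 (cap binds)
Kestrel Township: $584,650 × 0.00202 = $1,180.993
Community College District: $584,650 × 0.00444 = $2,595.846
City of Calderon: $584,650 × 0.00239 = $1,397.3135
Total = $5,174.1525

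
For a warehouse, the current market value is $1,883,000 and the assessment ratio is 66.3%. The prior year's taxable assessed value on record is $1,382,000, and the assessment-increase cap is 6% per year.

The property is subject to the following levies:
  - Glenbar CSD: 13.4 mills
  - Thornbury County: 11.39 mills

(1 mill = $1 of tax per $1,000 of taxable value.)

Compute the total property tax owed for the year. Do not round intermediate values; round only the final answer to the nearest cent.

$30,948.55

Uncapped assessed value = $1,883,000 × 0.663 = $1,248,429
Cap limit = $1,382,000 × 1.06 = $1,464,920
Taxable assessed value = min($1,248,429, $1,464,920) = $1,248,429 (cap does not bind)
Glenbar CSD: $1,248,429 × 0.0134 = $16,728.9486
Thornbury County: $1,248,429 × 0.01139 = $14,219.60631
Total = $30,948.55491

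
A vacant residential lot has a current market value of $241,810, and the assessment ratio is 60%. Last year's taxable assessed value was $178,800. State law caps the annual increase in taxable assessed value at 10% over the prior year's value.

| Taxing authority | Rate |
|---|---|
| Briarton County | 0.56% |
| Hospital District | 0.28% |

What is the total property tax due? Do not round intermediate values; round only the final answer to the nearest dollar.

Uncapped assessed value = $241,810 × 0.6 = $145,086
Cap limit = $178,800 × 1.1 = $196,680
Taxable assessed value = min($145,086, $196,680) = $145,086 (cap does not bind)
Briarton County: $145,086 × 0.0056 = $812.4816
Hospital District: $145,086 × 0.0028 = $406.2408
Total = $1,218.7224

$1,219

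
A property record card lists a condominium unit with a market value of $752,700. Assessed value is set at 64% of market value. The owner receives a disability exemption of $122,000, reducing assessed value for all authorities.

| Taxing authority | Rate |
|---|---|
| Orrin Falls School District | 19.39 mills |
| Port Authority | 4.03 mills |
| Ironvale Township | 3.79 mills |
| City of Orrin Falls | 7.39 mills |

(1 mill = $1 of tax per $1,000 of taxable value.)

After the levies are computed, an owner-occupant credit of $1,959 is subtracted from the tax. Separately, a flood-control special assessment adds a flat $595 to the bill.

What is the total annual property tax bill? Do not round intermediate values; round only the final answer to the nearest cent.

$11,082.59

Assessed value = $752,700 × 0.64 = $481,728
Taxable value = $481,728 − $122,000 = $359,728
Orrin Falls School District: $359,728 × 0.01939 = $6,975.12592
Port Authority: $359,728 × 0.00403 = $1,449.70384
Ironvale Township: $359,728 × 0.00379 = $1,363.36912
City of Orrin Falls: $359,728 × 0.00739 = $2,658.38992
Levies subtotal = $12,446.5888
After credit = $12,446.5888 − $1,959 = $10,487.5888
Total = $10,487.5888 + $595 = $11,082.5888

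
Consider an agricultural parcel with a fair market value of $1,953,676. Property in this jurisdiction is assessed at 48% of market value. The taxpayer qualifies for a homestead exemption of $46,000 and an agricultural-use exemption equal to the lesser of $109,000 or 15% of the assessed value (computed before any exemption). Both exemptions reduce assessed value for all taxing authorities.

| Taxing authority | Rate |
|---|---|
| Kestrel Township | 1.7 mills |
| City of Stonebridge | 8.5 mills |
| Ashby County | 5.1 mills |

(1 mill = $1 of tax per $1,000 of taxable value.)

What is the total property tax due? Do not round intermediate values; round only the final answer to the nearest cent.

Assessed value = $1,953,676 × 0.48 = $937,764.48
Agricultural-use exemption = min($109,000, 15% × $937,764.48) = min($109,000, $140,664.672) = $109,000 (dollar cap binds)
Taxable value = $937,764.48 − $46,000 − $109,000 = $782,764.48
Kestrel Township: $782,764.48 × 0.0017 = $1,330.699616
City of Stonebridge: $782,764.48 × 0.0085 = $6,653.49808
Ashby County: $782,764.48 × 0.0051 = $3,992.098848
Total = $11,976.296544

$11,976.30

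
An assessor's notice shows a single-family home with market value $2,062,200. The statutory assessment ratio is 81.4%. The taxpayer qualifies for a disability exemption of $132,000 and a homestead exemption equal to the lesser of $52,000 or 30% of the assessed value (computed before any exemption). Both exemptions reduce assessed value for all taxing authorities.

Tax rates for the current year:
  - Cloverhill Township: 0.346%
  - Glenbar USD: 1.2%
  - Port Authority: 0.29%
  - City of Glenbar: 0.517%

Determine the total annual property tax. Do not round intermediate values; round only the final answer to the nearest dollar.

Assessed value = $2,062,200 × 0.814 = $1,678,630.8
Homestead exemption = min($52,000, 30% × $1,678,630.8) = min($52,000, $503,589.24) = $52,000 (dollar cap binds)
Taxable value = $1,678,630.8 − $132,000 − $52,000 = $1,494,630.8
Cloverhill Township: $1,494,630.8 × 0.00346 = $5,171.422568
Glenbar USD: $1,494,630.8 × 0.012 = $17,935.5696
Port Authority: $1,494,630.8 × 0.0029 = $4,334.42932
City of Glenbar: $1,494,630.8 × 0.00517 = $7,727.241236
Total = $35,168.662724

$35,169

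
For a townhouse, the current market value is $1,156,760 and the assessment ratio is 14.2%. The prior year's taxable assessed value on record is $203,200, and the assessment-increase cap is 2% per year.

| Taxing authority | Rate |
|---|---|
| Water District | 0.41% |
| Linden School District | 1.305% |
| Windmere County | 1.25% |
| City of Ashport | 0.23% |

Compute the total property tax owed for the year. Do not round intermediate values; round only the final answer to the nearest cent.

$5,248.10

Uncapped assessed value = $1,156,760 × 0.142 = $164,259.92
Cap limit = $203,200 × 1.02 = $207,264
Taxable assessed value = min($164,259.92, $207,264) = $164,259.92 (cap does not bind)
Water District: $164,259.92 × 0.0041 = $673.465672
Linden School District: $164,259.92 × 0.01305 = $2,143.591956
Windmere County: $164,259.92 × 0.0125 = $2,053.249
City of Ashport: $164,259.92 × 0.0023 = $377.797816
Total = $5,248.104444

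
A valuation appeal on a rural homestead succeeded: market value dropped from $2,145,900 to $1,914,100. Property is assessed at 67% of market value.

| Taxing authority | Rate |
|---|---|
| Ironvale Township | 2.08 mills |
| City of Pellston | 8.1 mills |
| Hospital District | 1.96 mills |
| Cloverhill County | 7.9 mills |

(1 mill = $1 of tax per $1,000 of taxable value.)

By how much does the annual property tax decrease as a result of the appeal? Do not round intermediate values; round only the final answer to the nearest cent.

Old assessed value = $2,145,900 × 0.67 = $1,437,753
New assessed value = $1,914,100 × 0.67 = $1,282,447
Combined rate = 0.00208 + 0.0081 + 0.00196 + 0.0079 = 0.02004
Old tax = $1,437,753 × 0.02004 = $28,812.57012
New tax = $1,282,447 × 0.02004 = $25,700.23788
Reduction = $28,812.57012 − $25,700.23788 = $3,112.33224

$3,112.33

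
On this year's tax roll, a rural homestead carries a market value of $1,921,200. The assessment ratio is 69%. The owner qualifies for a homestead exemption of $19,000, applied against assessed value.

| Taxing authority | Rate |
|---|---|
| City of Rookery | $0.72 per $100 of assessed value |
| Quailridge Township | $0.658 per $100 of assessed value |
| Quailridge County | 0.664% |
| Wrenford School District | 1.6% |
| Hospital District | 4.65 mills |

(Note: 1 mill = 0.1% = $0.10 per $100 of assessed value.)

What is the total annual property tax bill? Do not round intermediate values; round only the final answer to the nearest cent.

Assessed value = $1,921,200 × 0.69 = $1,325,628
Taxable value = $1,325,628 − $19,000 = $1,306,628
City of Rookery: $1,306,628 × 0.0072 = $9,407.7216
Quailridge Township: $1,306,628 × 0.00658 = $8,597.61224
Quailridge County: $1,306,628 × 0.00664 = $8,676.00992
Wrenford School District: $1,306,628 × 0.016 = $20,906.048
Hospital District: $1,306,628 × 0.00465 = $6,075.8202
Total = $53,663.21196

$53,663.21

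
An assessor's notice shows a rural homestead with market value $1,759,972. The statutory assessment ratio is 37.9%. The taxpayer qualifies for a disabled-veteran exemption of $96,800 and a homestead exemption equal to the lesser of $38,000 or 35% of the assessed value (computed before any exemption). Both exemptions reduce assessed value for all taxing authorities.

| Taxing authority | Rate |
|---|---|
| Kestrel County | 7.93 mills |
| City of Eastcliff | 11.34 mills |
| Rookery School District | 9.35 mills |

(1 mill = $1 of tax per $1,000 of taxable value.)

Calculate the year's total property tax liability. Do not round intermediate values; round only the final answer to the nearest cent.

Assessed value = $1,759,972 × 0.379 = $667,029.388
Homestead exemption = min($38,000, 35% × $667,029.388) = min($38,000, $233,460.2858) = $38,000 (dollar cap binds)
Taxable value = $667,029.388 − $96,800 − $38,000 = $532,229.388
Kestrel County: $532,229.388 × 0.00793 = $4,220.57904684
City of Eastcliff: $532,229.388 × 0.01134 = $6,035.48125992
Rookery School District: $532,229.388 × 0.00935 = $4,976.3447778
Total = $15,232.40508456

$15,232.41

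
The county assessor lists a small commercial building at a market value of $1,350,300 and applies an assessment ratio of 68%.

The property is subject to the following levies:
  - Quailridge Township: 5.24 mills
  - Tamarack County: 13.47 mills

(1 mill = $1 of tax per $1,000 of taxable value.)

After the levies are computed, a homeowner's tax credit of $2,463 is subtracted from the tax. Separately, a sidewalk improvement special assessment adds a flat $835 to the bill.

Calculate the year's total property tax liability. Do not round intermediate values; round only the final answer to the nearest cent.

Assessed value = $1,350,300 × 0.68 = $918,204
Quailridge Township: $918,204 × 0.00524 = $4,811.38896
Tamarack County: $918,204 × 0.01347 = $12,368.20788
Levies subtotal = $17,179.59684
After credit = $17,179.59684 − $2,463 = $14,716.59684
Total = $14,716.59684 + $835 = $15,551.59684

$15,551.60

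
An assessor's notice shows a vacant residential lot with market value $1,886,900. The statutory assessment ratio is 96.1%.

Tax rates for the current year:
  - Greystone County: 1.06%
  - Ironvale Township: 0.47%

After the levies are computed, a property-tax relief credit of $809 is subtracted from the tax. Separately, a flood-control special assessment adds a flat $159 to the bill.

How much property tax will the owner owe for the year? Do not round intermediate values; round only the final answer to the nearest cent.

$27,093.66

Assessed value = $1,886,900 × 0.961 = $1,813,310.9
Greystone County: $1,813,310.9 × 0.0106 = $19,221.09554
Ironvale Township: $1,813,310.9 × 0.0047 = $8,522.56123
Levies subtotal = $27,743.65677
After credit = $27,743.65677 − $809 = $26,934.65677
Total = $26,934.65677 + $159 = $27,093.65677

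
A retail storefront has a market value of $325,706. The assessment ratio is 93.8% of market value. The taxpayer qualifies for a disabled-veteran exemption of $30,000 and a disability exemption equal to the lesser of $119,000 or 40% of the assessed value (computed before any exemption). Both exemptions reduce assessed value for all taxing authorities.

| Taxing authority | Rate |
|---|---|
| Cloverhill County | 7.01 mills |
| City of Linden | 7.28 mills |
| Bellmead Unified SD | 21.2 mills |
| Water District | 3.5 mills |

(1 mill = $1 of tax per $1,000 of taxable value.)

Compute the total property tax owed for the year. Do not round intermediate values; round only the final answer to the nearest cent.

$6,102.41

Assessed value = $325,706 × 0.938 = $305,512.228
Disability exemption = min($119,000, 40% × $305,512.228) = min($119,000, $122,204.8912) = $119,000 (dollar cap binds)
Taxable value = $305,512.228 − $30,000 − $119,000 = $156,512.228
Cloverhill County: $156,512.228 × 0.00701 = $1,097.15071828
City of Linden: $156,512.228 × 0.00728 = $1,139.40901984
Bellmead Unified SD: $156,512.228 × 0.0212 = $3,318.0592336
Water District: $156,512.228 × 0.0035 = $547.792798
Total = $6,102.41176972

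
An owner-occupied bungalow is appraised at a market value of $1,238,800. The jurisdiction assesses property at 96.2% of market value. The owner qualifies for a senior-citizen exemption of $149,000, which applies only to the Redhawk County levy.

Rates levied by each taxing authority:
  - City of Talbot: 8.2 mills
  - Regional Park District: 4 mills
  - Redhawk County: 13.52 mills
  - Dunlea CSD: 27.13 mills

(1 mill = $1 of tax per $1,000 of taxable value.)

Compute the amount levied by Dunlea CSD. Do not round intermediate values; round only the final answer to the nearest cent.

$32,331.52

Assessed value = $1,238,800 × 0.962 = $1,191,725.6
Dunlea CSD taxable value = $1,191,725.6 (exemption does not apply)
Dunlea CSD levy = $1,191,725.6 × 0.02713 = $32,331.515528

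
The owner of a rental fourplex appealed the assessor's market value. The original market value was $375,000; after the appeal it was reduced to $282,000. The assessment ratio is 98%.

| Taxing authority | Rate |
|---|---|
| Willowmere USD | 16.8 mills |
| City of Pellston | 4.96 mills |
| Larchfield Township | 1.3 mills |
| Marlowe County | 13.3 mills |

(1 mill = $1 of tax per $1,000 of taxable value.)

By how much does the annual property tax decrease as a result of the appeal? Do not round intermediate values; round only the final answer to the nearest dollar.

Old assessed value = $375,000 × 0.98 = $367,500
New assessed value = $282,000 × 0.98 = $276,360
Combined rate = 0.0168 + 0.00496 + 0.0013 + 0.0133 = 0.03636
Old tax = $367,500 × 0.03636 = $13,362.3
New tax = $276,360 × 0.03636 = $10,048.4496
Reduction = $13,362.3 − $10,048.4496 = $3,313.8504

$3,314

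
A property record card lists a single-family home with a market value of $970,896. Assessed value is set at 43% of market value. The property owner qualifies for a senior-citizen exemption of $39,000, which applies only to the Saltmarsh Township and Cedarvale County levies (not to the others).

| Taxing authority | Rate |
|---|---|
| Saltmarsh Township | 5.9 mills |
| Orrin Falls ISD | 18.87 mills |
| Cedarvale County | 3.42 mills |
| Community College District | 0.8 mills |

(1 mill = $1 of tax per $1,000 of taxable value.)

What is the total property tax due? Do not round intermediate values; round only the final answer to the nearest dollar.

Assessed value = $970,896 × 0.43 = $417,485.28
Saltmarsh Township: ($417,485.28 − $39,000) × 0.0059 = $378,485.28 × 0.0059 = $2,233.063152
Orrin Falls ISD: $417,485.28 × 0.01887 = $7,877.9472336
Cedarvale County: ($417,485.28 − $39,000) × 0.00342 = $378,485.28 × 0.00342 = $1,294.4196576
Community College District: $417,485.28 × 0.0008 = $333.988224
Total = $11,739.4182672

$11,739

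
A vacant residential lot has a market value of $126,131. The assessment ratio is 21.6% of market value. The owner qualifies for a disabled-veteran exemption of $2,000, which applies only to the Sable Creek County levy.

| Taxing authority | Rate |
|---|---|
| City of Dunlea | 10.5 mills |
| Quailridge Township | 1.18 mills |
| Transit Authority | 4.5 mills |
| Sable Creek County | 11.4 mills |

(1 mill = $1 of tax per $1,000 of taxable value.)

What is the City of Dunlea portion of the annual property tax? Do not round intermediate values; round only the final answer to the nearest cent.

$286.07

Assessed value = $126,131 × 0.216 = $27,244.296
City of Dunlea taxable value = $27,244.296 (exemption does not apply)
City of Dunlea levy = $27,244.296 × 0.0105 = $286.065108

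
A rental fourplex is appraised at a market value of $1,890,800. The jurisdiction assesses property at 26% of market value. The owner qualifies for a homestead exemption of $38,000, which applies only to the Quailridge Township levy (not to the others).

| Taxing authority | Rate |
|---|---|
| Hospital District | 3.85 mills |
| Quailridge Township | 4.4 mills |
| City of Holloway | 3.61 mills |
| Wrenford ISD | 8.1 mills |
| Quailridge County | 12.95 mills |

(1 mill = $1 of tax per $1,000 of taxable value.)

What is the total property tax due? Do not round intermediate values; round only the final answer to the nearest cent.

Assessed value = $1,890,800 × 0.26 = $491,608
Hospital District: $491,608 × 0.00385 = $1,892.6908
Quailridge Township: ($491,608 − $38,000) × 0.0044 = $453,608 × 0.0044 = $1,995.8752
City of Holloway: $491,608 × 0.00361 = $1,774.70488
Wrenford ISD: $491,608 × 0.0081 = $3,982.0248
Quailridge County: $491,608 × 0.01295 = $6,366.3236
Total = $16,011.61928

$16,011.62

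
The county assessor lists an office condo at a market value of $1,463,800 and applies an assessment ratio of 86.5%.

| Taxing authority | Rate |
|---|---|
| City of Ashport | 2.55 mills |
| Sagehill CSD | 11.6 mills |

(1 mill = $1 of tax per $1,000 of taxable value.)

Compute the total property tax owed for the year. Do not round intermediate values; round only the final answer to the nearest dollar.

$17,917

Assessed value = $1,463,800 × 0.865 = $1,266,187
City of Ashport: $1,266,187 × 0.00255 = $3,228.77685
Sagehill CSD: $1,266,187 × 0.0116 = $14,687.7692
Total = $3,228.77685 + $14,687.7692 = $17,916.54605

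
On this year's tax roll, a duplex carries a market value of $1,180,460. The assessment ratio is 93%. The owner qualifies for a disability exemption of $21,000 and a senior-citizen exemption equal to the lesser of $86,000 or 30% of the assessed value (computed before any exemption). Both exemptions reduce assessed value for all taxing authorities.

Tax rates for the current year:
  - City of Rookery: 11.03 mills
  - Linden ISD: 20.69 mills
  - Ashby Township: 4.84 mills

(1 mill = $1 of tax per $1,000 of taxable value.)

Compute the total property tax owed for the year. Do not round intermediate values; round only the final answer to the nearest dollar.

$36,225

Assessed value = $1,180,460 × 0.93 = $1,097,827.8
Senior-citizen exemption = min($86,000, 30% × $1,097,827.8) = min($86,000, $329,348.34) = $86,000 (dollar cap binds)
Taxable value = $1,097,827.8 − $21,000 − $86,000 = $990,827.8
City of Rookery: $990,827.8 × 0.01103 = $10,928.830634
Linden ISD: $990,827.8 × 0.02069 = $20,500.227182
Ashby Township: $990,827.8 × 0.00484 = $4,795.606552
Total = $36,224.664368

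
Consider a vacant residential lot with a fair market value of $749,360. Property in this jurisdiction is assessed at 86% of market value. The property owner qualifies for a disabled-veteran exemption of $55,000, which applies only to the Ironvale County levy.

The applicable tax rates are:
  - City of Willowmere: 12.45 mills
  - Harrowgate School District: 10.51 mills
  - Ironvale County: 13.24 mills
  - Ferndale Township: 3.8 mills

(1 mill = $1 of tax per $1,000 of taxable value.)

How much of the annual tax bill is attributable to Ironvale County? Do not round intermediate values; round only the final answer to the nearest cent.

Assessed value = $749,360 × 0.86 = $644,449.6
Ironvale County taxable value = $644,449.6 − $55,000 = $589,449.6
Ironvale County levy = $589,449.6 × 0.01324 = $7,804.312704

$7,804.31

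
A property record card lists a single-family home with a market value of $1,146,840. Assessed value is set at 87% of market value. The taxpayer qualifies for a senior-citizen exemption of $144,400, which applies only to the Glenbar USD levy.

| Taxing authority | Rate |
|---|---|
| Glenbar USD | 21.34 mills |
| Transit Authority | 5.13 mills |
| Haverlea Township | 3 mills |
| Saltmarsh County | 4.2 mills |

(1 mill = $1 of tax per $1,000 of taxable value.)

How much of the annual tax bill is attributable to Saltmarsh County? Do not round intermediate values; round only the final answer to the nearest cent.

$4,190.55

Assessed value = $1,146,840 × 0.87 = $997,750.8
Saltmarsh County taxable value = $997,750.8 (exemption does not apply)
Saltmarsh County levy = $997,750.8 × 0.0042 = $4,190.55336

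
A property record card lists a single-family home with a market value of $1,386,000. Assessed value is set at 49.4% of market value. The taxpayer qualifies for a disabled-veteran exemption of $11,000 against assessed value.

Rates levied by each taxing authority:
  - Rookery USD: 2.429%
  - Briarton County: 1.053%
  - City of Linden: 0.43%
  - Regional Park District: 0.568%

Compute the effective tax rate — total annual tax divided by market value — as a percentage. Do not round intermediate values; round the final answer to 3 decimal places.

Assessed value = $1,386,000 × 0.494 = $684,684
Taxable value = $684,684 − $11,000 = $673,684
Rookery USD: $673,684 × 0.02429 = $16,363.78436
Briarton County: $673,684 × 0.01053 = $7,093.89252
City of Linden: $673,684 × 0.0043 = $2,896.8412
Regional Park District: $673,684 × 0.00568 = $3,826.52512
Total tax = $30,181.0432
Effective rate = $30,181.0432 ÷ $1,386,000 = 2.178% of market value

2.178%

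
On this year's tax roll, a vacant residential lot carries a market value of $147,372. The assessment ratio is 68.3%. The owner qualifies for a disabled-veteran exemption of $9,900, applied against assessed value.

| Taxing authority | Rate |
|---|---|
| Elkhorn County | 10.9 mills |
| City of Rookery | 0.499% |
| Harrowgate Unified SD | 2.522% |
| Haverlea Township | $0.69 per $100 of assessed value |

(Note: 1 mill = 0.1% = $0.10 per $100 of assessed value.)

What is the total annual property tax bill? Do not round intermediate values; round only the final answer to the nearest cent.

Assessed value = $147,372 × 0.683 = $100,655.076
Taxable value = $100,655.076 − $9,900 = $90,755.076
Elkhorn County: $90,755.076 × 0.0109 = $989.2303284
City of Rookery: $90,755.076 × 0.00499 = $452.86782924
Harrowgate Unified SD: $90,755.076 × 0.02522 = $2,288.84301672
Haverlea Township: $90,755.076 × 0.0069 = $626.2100244
Total = $4,357.15119876

$4,357.15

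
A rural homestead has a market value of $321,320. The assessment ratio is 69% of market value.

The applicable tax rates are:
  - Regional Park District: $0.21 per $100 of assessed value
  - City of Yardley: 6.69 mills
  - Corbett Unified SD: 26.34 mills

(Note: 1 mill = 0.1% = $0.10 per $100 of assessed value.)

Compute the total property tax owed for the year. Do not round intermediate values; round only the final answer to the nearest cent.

Assessed value = $321,320 × 0.69 = $221,710.8
Regional Park District: $221,710.8 × 0.0021 = $465.59268
City of Yardley: $221,710.8 × 0.00669 = $1,483.245252
Corbett Unified SD: $221,710.8 × 0.02634 = $5,839.862472
Total = $7,788.700404

$7,788.70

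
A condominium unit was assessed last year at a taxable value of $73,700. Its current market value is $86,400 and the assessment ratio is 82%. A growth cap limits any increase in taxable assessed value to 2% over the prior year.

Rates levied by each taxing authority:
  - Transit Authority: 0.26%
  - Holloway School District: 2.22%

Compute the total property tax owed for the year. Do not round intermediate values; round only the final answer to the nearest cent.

Uncapped assessed value = $86,400 × 0.82 = $70,848
Cap limit = $73,700 × 1.02 = $75,174
Taxable assessed value = min($70,848, $75,174) = $70,848 (cap does not bind)
Transit Authority: $70,848 × 0.0026 = $184.2048
Holloway School District: $70,848 × 0.0222 = $1,572.8256
Total = $1,757.0304

$1,757.03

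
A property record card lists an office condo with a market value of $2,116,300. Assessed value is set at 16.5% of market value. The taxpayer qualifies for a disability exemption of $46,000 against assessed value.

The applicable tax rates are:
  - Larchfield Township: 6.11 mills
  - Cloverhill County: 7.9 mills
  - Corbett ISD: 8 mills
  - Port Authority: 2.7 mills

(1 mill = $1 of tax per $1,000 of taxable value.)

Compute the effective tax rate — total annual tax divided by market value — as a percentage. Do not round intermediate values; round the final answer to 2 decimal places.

0.35%

Assessed value = $2,116,300 × 0.165 = $349,189.5
Taxable value = $349,189.5 − $46,000 = $303,189.5
Larchfield Township: $303,189.5 × 0.00611 = $1,852.487845
Cloverhill County: $303,189.5 × 0.0079 = $2,395.19705
Corbett ISD: $303,189.5 × 0.008 = $2,425.516
Port Authority: $303,189.5 × 0.0027 = $818.61165
Total tax = $7,491.812545
Effective rate = $7,491.812545 ÷ $2,116,300 = 0.35% of market value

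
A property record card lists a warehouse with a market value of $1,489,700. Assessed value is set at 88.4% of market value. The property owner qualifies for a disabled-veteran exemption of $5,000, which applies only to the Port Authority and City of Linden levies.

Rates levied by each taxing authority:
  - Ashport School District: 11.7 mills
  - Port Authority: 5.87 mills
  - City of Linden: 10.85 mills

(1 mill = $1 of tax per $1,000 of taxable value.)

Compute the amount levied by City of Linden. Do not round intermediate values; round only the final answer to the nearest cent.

$14,234.06

Assessed value = $1,489,700 × 0.884 = $1,316,894.8
City of Linden taxable value = $1,316,894.8 − $5,000 = $1,311,894.8
City of Linden levy = $1,311,894.8 × 0.01085 = $14,234.05858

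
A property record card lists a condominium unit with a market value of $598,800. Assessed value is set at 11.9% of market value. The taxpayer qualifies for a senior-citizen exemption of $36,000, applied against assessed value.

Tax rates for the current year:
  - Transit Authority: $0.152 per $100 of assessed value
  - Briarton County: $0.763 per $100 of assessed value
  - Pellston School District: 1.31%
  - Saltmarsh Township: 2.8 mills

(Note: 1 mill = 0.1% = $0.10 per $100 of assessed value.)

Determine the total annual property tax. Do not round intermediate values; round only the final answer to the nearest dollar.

Assessed value = $598,800 × 0.119 = $71,257.2
Taxable value = $71,257.2 − $36,000 = $35,257.2
Transit Authority: $35,257.2 × 0.00152 = $53.590944
Briarton County: $35,257.2 × 0.00763 = $269.012436
Pellston School District: $35,257.2 × 0.0131 = $461.86932
Saltmarsh Township: $35,257.2 × 0.0028 = $98.72016
Total = $883.19286

$883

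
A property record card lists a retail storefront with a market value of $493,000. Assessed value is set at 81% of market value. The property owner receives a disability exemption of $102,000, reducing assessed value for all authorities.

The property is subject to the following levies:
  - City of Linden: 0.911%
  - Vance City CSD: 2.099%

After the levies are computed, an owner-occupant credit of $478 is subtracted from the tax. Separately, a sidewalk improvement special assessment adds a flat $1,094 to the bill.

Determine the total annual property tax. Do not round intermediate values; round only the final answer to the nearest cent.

Assessed value = $493,000 × 0.81 = $399,330
Taxable value = $399,330 − $102,000 = $297,330
City of Linden: $297,330 × 0.00911 = $2,708.6763
Vance City CSD: $297,330 × 0.02099 = $6,240.9567
Levies subtotal = $8,949.633
After credit = $8,949.633 − $478 = $8,471.633
Total = $8,471.633 + $1,094 = $9,565.633

$9,565.63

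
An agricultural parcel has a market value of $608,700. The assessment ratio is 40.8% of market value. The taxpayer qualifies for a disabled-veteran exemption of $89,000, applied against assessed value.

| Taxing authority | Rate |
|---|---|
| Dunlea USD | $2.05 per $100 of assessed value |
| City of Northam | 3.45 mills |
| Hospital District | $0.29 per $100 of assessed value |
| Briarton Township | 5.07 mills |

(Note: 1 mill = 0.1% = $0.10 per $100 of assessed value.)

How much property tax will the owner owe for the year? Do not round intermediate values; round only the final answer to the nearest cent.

Assessed value = $608,700 × 0.408 = $248,349.6
Taxable value = $248,349.6 − $89,000 = $159,349.6
Dunlea USD: $159,349.6 × 0.0205 = $3,266.6668
City of Northam: $159,349.6 × 0.00345 = $549.75612
Hospital District: $159,349.6 × 0.0029 = $462.11384
Briarton Township: $159,349.6 × 0.00507 = $807.902472
Total = $5,086.439232

$5,086.44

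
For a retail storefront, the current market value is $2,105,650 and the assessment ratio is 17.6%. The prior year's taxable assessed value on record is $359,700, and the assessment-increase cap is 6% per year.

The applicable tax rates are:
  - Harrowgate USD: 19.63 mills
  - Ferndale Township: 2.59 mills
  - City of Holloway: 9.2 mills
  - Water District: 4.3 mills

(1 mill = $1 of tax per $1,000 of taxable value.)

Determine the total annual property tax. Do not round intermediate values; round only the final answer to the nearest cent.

$13,237.63

Uncapped assessed value = $2,105,650 × 0.176 = $370,594.4
Cap limit = $359,700 × 1.06 = $381,282
Taxable assessed value = min($370,594.4, $381,282) = $370,594.4 (cap does not bind)
Harrowgate USD: $370,594.4 × 0.01963 = $7,274.768072
Ferndale Township: $370,594.4 × 0.00259 = $959.839496
City of Holloway: $370,594.4 × 0.0092 = $3,409.46848
Water District: $370,594.4 × 0.0043 = $1,593.55592
Total = $13,237.631968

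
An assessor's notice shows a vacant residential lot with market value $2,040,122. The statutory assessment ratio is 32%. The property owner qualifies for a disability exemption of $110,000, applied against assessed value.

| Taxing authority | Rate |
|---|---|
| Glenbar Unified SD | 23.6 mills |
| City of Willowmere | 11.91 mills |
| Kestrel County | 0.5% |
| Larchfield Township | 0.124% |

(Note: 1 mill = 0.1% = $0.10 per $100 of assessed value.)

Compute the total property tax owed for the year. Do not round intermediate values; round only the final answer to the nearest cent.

$22,663.53

Assessed value = $2,040,122 × 0.32 = $652,839.04
Taxable value = $652,839.04 − $110,000 = $542,839.04
Glenbar Unified SD: $542,839.04 × 0.0236 = $12,811.001344
City of Willowmere: $542,839.04 × 0.01191 = $6,465.2129664
Kestrel County: $542,839.04 × 0.005 = $2,714.1952
Larchfield Township: $542,839.04 × 0.00124 = $673.1204096
Total = $22,663.52992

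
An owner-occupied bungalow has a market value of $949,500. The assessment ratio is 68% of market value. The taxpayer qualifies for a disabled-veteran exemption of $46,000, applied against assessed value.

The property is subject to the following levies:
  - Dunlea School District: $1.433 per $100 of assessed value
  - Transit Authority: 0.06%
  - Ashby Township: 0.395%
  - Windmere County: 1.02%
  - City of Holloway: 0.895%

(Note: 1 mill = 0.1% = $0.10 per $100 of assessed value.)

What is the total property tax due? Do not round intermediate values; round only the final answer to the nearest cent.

Assessed value = $949,500 × 0.68 = $645,660
Taxable value = $645,660 − $46,000 = $599,660
Dunlea School District: $599,660 × 0.01433 = $8,593.1278
Transit Authority: $599,660 × 0.0006 = $359.796
Ashby Township: $599,660 × 0.00395 = $2,368.657
Windmere County: $599,660 × 0.0102 = $6,116.532
City of Holloway: $599,660 × 0.00895 = $5,366.957
Total = $22,805.0698

$22,805.07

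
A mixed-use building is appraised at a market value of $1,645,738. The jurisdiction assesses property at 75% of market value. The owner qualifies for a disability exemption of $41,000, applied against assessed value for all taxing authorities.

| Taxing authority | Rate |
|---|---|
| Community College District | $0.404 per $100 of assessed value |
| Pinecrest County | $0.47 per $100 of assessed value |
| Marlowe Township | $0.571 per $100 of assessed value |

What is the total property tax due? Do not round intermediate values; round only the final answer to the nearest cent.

$17,243.24

Assessed value = $1,645,738 × 0.75 = $1,234,303.5
Taxable value = $1,234,303.5 − $41,000 = $1,193,303.5
Community College District: $1,193,303.5 × 0.00404 = $4,820.94614
Pinecrest County: $1,193,303.5 × 0.0047 = $5,608.52645
Marlowe Township: $1,193,303.5 × 0.00571 = $6,813.762985
Total = $4,820.94614 + $5,608.52645 + $6,813.762985 = $17,243.235575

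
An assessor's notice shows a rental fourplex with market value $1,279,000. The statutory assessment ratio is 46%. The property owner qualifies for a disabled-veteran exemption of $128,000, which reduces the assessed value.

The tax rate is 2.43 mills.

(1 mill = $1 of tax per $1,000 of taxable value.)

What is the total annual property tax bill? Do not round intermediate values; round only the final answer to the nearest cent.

Assessed value = $1,279,000 × 0.46 = $588,340
Taxable value = $588,340 − $128,000 = $460,340
Tax = $460,340 × 0.00243 = $1,118.6262

$1,118.63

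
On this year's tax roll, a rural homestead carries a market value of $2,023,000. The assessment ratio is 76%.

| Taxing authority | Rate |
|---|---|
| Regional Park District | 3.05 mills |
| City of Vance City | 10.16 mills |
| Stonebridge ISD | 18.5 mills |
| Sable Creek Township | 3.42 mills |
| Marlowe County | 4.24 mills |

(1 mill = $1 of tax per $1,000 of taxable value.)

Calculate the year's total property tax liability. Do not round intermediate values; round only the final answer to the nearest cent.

$60,530.59

Assessed value = $2,023,000 × 0.76 = $1,537,480
Regional Park District: $1,537,480 × 0.00305 = $4,689.314
City of Vance City: $1,537,480 × 0.01016 = $15,620.7968
Stonebridge ISD: $1,537,480 × 0.0185 = $28,443.38
Sable Creek Township: $1,537,480 × 0.00342 = $5,258.1816
Marlowe County: $1,537,480 × 0.00424 = $6,518.9152
Total = $4,689.314 + $15,620.7968 + $28,443.38 + $5,258.1816 + $6,518.9152 = $60,530.5876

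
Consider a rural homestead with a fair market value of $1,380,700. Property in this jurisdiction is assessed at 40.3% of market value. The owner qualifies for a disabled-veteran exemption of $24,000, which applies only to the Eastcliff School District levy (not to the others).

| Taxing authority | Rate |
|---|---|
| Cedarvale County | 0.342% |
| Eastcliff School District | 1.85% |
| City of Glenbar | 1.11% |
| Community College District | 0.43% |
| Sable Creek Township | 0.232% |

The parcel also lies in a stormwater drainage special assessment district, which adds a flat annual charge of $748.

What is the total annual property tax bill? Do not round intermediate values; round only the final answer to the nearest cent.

$22,360.57

Assessed value = $1,380,700 × 0.403 = $556,422.1
Cedarvale County: $556,422.1 × 0.00342 = $1,902.963582
Eastcliff School District: ($556,422.1 − $24,000) × 0.0185 = $532,422.1 × 0.0185 = $9,849.80885
City of Glenbar: $556,422.1 × 0.0111 = $6,176.28531
Community College District: $556,422.1 × 0.0043 = $2,392.61503
Sable Creek Township: $556,422.1 × 0.00232 = $1,290.899272
Levies subtotal = $21,612.572044
Total = $21,612.572044 + $748 = $22,360.572044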